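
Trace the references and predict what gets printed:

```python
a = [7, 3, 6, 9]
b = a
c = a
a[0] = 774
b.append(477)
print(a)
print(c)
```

Key concept: multiple aliases.
Step by step:
`a = [7, 3, 6, 9]` → a = [7, 3, 6, 9]
`b = a` → b = [7, 3, 6, 9] (same object as a)
`c = a` → c = [7, 3, 6, 9] (same object as a, b)
`a[0] = 774` → a = [774, 3, 6, 9] (same object as b, c); b = [774, 3, 6, 9] (same object as a, c); c = [774, 3, 6, 9] (same object as a, b)
`b.append(477)` → a = [774, 3, 6, 9, 477] (same object as b, c); b = [774, 3, 6, 9, 477] (same object as a, c); c = [774, 3, 6, 9, 477] (same object as a, b)
`print(a)` → prints [774, 3, 6, 9, 477]
`print(c)` → prints [774, 3, 6, 9, 477]

Answer:
[774, 3, 6, 9, 477]
[774, 3, 6, 9, 477]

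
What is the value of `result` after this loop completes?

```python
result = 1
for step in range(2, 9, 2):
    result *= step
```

Product of even numbers 2 to 8
`result` takes the values: 1 → 2 → 8 → 48 → 384

Answer: 384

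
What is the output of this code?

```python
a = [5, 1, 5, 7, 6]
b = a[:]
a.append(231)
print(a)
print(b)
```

Key concept: slice [:] creates copy.
Step by step:
`a = [5, 1, 5, 7, 6]` → a = [5, 1, 5, 7, 6]
`b = a[:]` → b = [5, 1, 5, 7, 6]
`a.append(231)` → a = [5, 1, 5, 7, 6, 231]
`print(a)` → prints [5, 1, 5, 7, 6, 231]
`print(b)` → prints [5, 1, 5, 7, 6]

Answer:
[5, 1, 5, 7, 6, 231]
[5, 1, 5, 7, 6]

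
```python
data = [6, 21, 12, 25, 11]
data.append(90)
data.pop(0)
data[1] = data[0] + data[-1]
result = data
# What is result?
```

Trace:
`data = [6, 21, 12, 25, 11]` → data = [6, 21, 12, 25, 11]
`data.append(90)` → data = [6, 21, 12, 25, 11, 90]
`data.pop(0)` → data = [21, 12, 25, 11, 90]
`data[1] = data[0] + data[-1]` → data = [21, 111, 25, 11, 90]
`result = data` → result = [21, 111, 25, 11, 90]
So result = [21, 111, 25, 11, 90]

Answer: [21, 111, 25, 11, 90]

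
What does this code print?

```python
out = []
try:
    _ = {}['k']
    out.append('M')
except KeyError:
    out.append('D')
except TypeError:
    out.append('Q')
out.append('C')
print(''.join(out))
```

Execution trace: 'D' (except KeyError) → 'C' (after the try/except). Output: DC

Answer: DC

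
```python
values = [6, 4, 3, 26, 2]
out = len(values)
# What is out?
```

Trace:
`values = [6, 4, 3, 26, 2]` → values = [6, 4, 3, 26, 2]
`out = len(values)` → out = 5
So out = 5

Answer: 5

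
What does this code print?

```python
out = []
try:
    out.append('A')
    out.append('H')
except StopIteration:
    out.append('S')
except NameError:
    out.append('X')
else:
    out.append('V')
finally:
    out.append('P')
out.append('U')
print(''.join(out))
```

Execution trace: 'A' (try body) → 'H' (try body, no exception) → 'V' (else) → 'P' (finally) → 'U' (after the try/except). Output: AHVPU

Answer: AHVPU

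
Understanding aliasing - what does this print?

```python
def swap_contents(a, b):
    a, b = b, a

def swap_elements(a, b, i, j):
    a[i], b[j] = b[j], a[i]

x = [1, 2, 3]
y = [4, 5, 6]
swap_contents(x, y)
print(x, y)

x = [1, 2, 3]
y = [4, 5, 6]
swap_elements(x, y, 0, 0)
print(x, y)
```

Key concept: parameter rebinding vs mutation.
Step by step:
`x = [1, 2, 3]` → x = [1, 2, 3]
`y = [4, 5, 6]` → y = [4, 5, 6]
`swap_contents(x, y)` → no visible change to tracked variables
`print(x, y)` → prints [1, 2, 3] [4, 5, 6]
`x = [1, 2, 3]` → x = [1, 2, 3]
`y = [4, 5, 6]` → y = [4, 5, 6]
`swap_elements(x, y, 0, 0)` → x = [4, 2, 3]; y = [1, 5, 6]
`print(x, y)` → prints [4, 2, 3] [1, 5, 6]

Answer:
[1, 2, 3] [4, 5, 6]
[4, 2, 3] [1, 5, 6]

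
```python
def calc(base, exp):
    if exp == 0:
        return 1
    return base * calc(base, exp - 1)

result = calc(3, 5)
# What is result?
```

calc(3, 5) = 3 * 3 * 3 * 3 * 3 = 243

Answer: 243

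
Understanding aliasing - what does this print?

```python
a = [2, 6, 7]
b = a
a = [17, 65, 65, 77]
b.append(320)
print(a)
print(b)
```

Key concept: rebinding vs mutation: a is rebound to a new list, b still points at the original.
Step by step:
`a = [2, 6, 7]` → a = [2, 6, 7]
`b = a` → b = [2, 6, 7] (same object as a)
`a = [17, 65, 65, 77]` → a = [17, 65, 65, 77]
`b.append(320)` → b = [2, 6, 7, 320]
`print(a)` → prints [17, 65, 65, 77]
`print(b)` → prints [2, 6, 7, 320]

Answer:
[17, 65, 65, 77]
[2, 6, 7, 320]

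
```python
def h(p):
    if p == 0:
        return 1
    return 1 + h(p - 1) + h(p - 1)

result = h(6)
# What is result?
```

h(p) = 1 + 2·h(p-1), h(0)=1. Closed form: (1+1)·2^6 - 1 = 127.

Answer: 127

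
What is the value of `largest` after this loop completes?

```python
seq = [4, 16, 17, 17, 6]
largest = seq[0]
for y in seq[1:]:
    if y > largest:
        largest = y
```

Maximum of [4, 16, 17, 17, 6]
`largest` takes the values: 4 → 16 → 17

Answer: 17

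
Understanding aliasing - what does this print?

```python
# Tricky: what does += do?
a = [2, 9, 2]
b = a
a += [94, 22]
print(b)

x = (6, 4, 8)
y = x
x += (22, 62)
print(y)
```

Key concept: += behavior differs for mutable vs immutable.
Step by step:
`a = [2, 9, 2]` → a = [2, 9, 2]
`b = a` → b = [2, 9, 2] (same object as a)
`a += [94, 22]` → a = [2, 9, 2, 94, 22] (same object as b); b = [2, 9, 2, 94, 22] (same object as a)
`print(b)` → prints [2, 9, 2, 94, 22]
`x = (6, 4, 8)` → x = (6, 4, 8)
`y = x` → y = (6, 4, 8)
`x += (22, 62)` → x = (6, 4, 8, 22, 62)
`print(y)` → prints (6, 4, 8)

Answer:
[2, 9, 2, 94, 22]
(6, 4, 8)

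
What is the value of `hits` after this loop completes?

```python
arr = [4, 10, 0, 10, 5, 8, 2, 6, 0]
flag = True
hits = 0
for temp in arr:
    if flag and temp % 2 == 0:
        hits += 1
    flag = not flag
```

Count even values at even positions
`hits` takes the values: 0 → 1 → 2 → 3 → 4

Answer: 4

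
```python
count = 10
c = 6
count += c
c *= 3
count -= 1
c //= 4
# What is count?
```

Trace:
`count = 10` → count = 10
`c = 6` → c = 6
`count += c` → count = 16
`c *= 3` → c = 18
`count -= 1` → count = 15
`c //= 4` → c = 4
So count = 15

Answer: 15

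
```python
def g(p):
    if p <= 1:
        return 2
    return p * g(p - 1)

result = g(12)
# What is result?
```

g(12) = 12 * 11 * 10 * 9 * 8 * 7 * 6 * 5 * 4 * 3 * 2 * 2 = 958003200

Answer: 958003200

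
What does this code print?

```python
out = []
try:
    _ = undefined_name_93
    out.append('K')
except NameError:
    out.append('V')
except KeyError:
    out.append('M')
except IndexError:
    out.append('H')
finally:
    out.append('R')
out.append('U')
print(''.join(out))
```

Execution trace: 'V' (except NameError) → 'R' (finally) → 'U' (after the try/except). Output: VRU

Answer: VRU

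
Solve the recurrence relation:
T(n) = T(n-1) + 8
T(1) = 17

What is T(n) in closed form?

Unrolling: T(n) = T(1) + 8·(n-1) = 17 + 8(n-1) = 8n + 9.

Answer: T(n) = 8n + 9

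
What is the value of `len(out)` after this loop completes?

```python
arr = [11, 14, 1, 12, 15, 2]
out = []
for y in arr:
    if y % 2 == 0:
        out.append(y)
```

Count even numbers in [11, 14, 1, 12, 15, 2]
`out` takes the values: [] → [14] → [14, 12] → [14, 12, 2]
So `len(out)` = 3

Answer: 3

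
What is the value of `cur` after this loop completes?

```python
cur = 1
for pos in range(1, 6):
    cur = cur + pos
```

Start at 1, add 1 through 5
`cur` takes the values: 1 → 2 → 4 → 7 → 11 → 16

Answer: 16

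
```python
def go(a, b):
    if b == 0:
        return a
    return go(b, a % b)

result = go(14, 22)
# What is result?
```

go(14, 22) -> go(22, 14) -> go(14, 8) -> go(8, 6) -> go(6, 2) -> go(2, 0) -> 2

Answer: 2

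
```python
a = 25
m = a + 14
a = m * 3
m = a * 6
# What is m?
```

Trace:
`a = 25` → a = 25
`m = a + 14` → m = 39
`a = m * 3` → a = 117
`m = a * 6` → m = 702
So m = 702

Answer: 702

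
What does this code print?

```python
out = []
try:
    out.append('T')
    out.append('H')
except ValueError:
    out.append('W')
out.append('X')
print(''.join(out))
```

Execution trace: 'T' (try body) → 'H' (try body, no exception) → 'X' (after the try/except). Output: THX

Answer: THX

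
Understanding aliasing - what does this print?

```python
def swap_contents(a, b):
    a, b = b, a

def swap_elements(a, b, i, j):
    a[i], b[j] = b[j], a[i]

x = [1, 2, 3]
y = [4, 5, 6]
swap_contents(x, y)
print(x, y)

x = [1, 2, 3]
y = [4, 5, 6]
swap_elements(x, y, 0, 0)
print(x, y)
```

Key concept: parameter rebinding vs mutation.
Step by step:
`x = [1, 2, 3]` → x = [1, 2, 3]
`y = [4, 5, 6]` → y = [4, 5, 6]
`swap_contents(x, y)` → no visible change to tracked variables
`print(x, y)` → prints [1, 2, 3] [4, 5, 6]
`x = [1, 2, 3]` → x = [1, 2, 3]
`y = [4, 5, 6]` → y = [4, 5, 6]
`swap_elements(x, y, 0, 0)` → x = [4, 2, 3]; y = [1, 5, 6]
`print(x, y)` → prints [4, 2, 3] [1, 5, 6]

Answer:
[1, 2, 3] [4, 5, 6]
[4, 2, 3] [1, 5, 6]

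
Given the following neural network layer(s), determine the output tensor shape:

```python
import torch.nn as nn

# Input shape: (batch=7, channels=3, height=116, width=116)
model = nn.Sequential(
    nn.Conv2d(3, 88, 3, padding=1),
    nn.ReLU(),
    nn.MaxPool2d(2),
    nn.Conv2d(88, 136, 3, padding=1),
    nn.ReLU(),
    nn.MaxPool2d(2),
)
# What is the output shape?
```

Input: (7, 3, 116, 116) -> after first Conv2d: (7, 88, 116, 116) -> after first MaxPool2d: (7, 88, 58, 58) -> after second Conv2d: (7, 136, 58, 58) -> Output: (7, 136, 29, 29)

Answer: (7, 136, 29, 29)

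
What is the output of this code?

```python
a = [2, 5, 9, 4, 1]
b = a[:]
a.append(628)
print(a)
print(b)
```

Key concept: slice [:] creates copy.
Step by step:
`a = [2, 5, 9, 4, 1]` → a = [2, 5, 9, 4, 1]
`b = a[:]` → b = [2, 5, 9, 4, 1]
`a.append(628)` → a = [2, 5, 9, 4, 1, 628]
`print(a)` → prints [2, 5, 9, 4, 1, 628]
`print(b)` → prints [2, 5, 9, 4, 1]

Answer:
[2, 5, 9, 4, 1, 628]
[2, 5, 9, 4, 1]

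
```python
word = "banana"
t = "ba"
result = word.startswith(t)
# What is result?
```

Trace:
`word = "banana"` → word = 'banana'
`t = "ba"` → t = 'ba'
`result = word.startswith(t)` → result = True
So result = True

Answer: True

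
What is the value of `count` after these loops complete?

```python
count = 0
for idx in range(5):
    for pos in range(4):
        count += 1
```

5 * 4 = 20
`count` takes the values: 0 → 1 → 2 → 3 → 4 → 5 → 6 → 7 → 8 → 9 → 10 → 11 → 12 → 13 → 14 → 15 → 16 → 17 → 18 → 19 → 20

Answer: 20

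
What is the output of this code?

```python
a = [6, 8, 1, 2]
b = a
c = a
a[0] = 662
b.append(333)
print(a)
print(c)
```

Key concept: multiple aliases.
Step by step:
`a = [6, 8, 1, 2]` → a = [6, 8, 1, 2]
`b = a` → b = [6, 8, 1, 2] (same object as a)
`c = a` → c = [6, 8, 1, 2] (same object as a, b)
`a[0] = 662` → a = [662, 8, 1, 2] (same object as b, c); b = [662, 8, 1, 2] (same object as a, c); c = [662, 8, 1, 2] (same object as a, b)
`b.append(333)` → a = [662, 8, 1, 2, 333] (same object as b, c); b = [662, 8, 1, 2, 333] (same object as a, c); c = [662, 8, 1, 2, 333] (same object as a, b)
`print(a)` → prints [662, 8, 1, 2, 333]
`print(c)` → prints [662, 8, 1, 2, 333]

Answer:
[662, 8, 1, 2, 333]
[662, 8, 1, 2, 333]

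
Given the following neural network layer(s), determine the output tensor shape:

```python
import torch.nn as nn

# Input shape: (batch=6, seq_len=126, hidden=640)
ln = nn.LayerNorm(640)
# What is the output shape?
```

Input: (6, 126, 640) -> Output: (6, 126, 640)

Answer: (6, 126, 640)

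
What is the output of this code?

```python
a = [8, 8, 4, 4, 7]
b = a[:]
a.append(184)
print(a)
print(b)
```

Key concept: slice [:] creates copy.
Step by step:
`a = [8, 8, 4, 4, 7]` → a = [8, 8, 4, 4, 7]
`b = a[:]` → b = [8, 8, 4, 4, 7]
`a.append(184)` → a = [8, 8, 4, 4, 7, 184]
`print(a)` → prints [8, 8, 4, 4, 7, 184]
`print(b)` → prints [8, 8, 4, 4, 7]

Answer:
[8, 8, 4, 4, 7, 184]
[8, 8, 4, 4, 7]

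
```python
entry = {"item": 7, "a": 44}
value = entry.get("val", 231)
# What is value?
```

Trace:
`entry = {"item": 7, "a": 44}` → entry = {'item': 7, 'a': 44}
`value = entry.get("val", 231)` → value = 231
So value = 231

Answer: 231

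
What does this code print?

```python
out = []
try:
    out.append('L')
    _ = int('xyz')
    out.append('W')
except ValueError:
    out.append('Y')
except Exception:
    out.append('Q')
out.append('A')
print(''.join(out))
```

Execution trace: 'L' (try body) → 'Y' (except ValueError) → 'A' (after the try/except). Output: LYA

Answer: LYA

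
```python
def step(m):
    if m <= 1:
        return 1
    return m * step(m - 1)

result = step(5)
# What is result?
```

step(5) = 5 * 4 * 3 * 2 * 1 = 120

Answer: 120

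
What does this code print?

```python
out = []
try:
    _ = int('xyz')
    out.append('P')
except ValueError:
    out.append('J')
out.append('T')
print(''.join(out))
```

Execution trace: 'J' (except ValueError) → 'T' (after the try/except). Output: JT

Answer: JT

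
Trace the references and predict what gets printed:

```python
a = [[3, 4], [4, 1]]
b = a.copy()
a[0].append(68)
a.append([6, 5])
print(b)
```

Key concept: shallow copy with nested lists.
Step by step:
`a = [[3, 4], [4, 1]]` → a = [[3, 4], [4, 1]]
`b = a.copy()` → b = [[3, 4], [4, 1]]
`a[0].append(68)` → a = [[3, 4, 68], [4, 1]]; b = [[3, 4, 68], [4, 1]]
`a.append([6, 5])` → a = [[3, 4, 68], [4, 1], [6, 5]]
`print(b)` → prints [[3, 4, 68], [4, 1]]

Answer: [[3, 4, 68], [4, 1]]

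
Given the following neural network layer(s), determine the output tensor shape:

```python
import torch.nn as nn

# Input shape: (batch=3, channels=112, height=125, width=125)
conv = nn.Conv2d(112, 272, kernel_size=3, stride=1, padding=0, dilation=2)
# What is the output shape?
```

Input: (3, 112, 125, 125) -> Output: (3, 272, 121, 121)

Answer: (3, 272, 121, 121)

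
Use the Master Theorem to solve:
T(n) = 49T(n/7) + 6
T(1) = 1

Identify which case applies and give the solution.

a=49, b=7, f(n)=6. log_7(49) = 2. Since c=0 < 2, Case 1 applies: T(n) = Θ(n^log_b(a)) = O(n^2).

Answer: O(n^2) - Case 1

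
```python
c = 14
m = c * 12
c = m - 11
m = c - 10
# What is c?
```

Trace:
`c = 14` → c = 14
`m = c * 12` → m = 168
`c = m - 11` → c = 157
`m = c - 10` → m = 147
So c = 157

Answer: 157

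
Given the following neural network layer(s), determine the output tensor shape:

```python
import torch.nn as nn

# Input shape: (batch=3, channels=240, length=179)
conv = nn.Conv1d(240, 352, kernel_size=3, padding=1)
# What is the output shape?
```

Input: (3, 240, 179) -> Output: (3, 352, 179)

Answer: (3, 352, 179)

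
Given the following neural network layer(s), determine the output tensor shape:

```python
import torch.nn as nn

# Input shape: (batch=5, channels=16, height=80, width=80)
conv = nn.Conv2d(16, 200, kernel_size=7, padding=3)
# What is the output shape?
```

Input: (5, 16, 80, 80) -> Output: (5, 200, 80, 80)

Answer: (5, 200, 80, 80)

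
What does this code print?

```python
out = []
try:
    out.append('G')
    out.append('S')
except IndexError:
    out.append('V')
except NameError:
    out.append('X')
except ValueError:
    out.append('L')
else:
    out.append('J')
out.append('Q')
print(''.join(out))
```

Execution trace: 'G' (try body) → 'S' (try body, no exception) → 'J' (else) → 'Q' (after the try/except). Output: GSJQ

Answer: GSJQ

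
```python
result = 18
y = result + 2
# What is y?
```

Trace:
`result = 18` → result = 18
`y = result + 2` → y = 20
So y = 20

Answer: 20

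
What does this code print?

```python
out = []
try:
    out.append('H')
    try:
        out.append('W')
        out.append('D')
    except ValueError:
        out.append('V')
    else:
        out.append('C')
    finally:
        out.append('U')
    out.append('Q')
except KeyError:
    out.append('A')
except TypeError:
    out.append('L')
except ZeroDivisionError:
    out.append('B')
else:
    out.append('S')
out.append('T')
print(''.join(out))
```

Execution trace: 'H' (try body) → 'W' (inner try body) → 'D' (inner try body, no exception) → 'C' (inner else) → 'U' (inner finally) → 'Q' (try body, no exception) → 'S' (else) → 'T' (after the try/except). Output: HWDCUQST

Answer: HWDCUQST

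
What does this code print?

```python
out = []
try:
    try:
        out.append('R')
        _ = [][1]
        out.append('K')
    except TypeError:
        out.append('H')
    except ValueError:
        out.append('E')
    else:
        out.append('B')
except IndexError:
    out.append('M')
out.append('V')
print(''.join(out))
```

Execution trace: 'R' (inner try body) → 'M' (outer except IndexError) → 'V' (after the try/except). Output: RMV

Answer: RMV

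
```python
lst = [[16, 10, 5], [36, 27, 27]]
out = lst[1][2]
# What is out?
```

Trace:
`lst = [[16, 10, 5], [36, 27, 27]]` → lst = [[16, 10, 5], [36, 27, 27]]
`out = lst[1][2]` → out = 27
So out = 27

Answer: 27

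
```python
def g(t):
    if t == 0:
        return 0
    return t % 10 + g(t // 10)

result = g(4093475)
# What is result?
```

Sum of digits of 4093475: 5 + 7 + 4 + 3 + 9 + 0 + 4 = 32

Answer: 32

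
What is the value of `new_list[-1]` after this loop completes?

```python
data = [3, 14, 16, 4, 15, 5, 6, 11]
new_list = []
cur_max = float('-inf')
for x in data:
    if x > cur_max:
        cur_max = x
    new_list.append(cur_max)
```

Running max ends at 16
`new_list` takes the values: [] → [3] → [3, 14] → [3, 14, 16] → [3, 14, 16, 16] → [3, 14, 16, 16, 16] → [3, 14, 16, 16, 16, 16] → [3, 14, 16, 16, 16, 16, 16] → [3, 14, 16, 16, 16, 16, 16, 16]
So `new_list[-1]` = 16

Answer: 16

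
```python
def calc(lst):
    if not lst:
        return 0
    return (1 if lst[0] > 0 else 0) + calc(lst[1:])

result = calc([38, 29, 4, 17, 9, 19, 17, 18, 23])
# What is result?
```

Count of positive elements in [38, 29, 4, 17, 9, 19, 17, 18, 23] = 9

Answer: 9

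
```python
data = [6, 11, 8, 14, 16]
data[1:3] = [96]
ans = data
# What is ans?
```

Trace:
`data = [6, 11, 8, 14, 16]` → data = [6, 11, 8, 14, 16]
`data[1:3] = [96]` → data = [6, 96, 14, 16]
`ans = data` → ans = [6, 96, 14, 16]
So ans = [6, 96, 14, 16]

Answer: [6, 96, 14, 16]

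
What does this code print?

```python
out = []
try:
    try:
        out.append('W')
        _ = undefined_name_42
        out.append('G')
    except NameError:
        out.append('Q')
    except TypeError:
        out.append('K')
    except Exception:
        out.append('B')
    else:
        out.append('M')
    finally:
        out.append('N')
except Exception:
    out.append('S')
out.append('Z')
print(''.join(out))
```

Execution trace: 'W' (inner try body) → 'Q' (inner except NameError) → 'N' (inner finally) → 'Z' (after the try/except). Output: WQNZ

Answer: WQNZ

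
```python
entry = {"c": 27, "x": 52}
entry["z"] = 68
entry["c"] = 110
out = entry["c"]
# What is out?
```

Trace:
`entry = {"c": 27, "x": 52}` → entry = {'c': 27, 'x': 52}
`entry["z"] = 68` → entry = {'c': 27, 'x': 52, 'z': 68}
`entry["c"] = 110` → entry = {'c': 110, 'x': 52, 'z': 68}
`out = entry["c"]` → out = 110
So out = 110

Answer: 110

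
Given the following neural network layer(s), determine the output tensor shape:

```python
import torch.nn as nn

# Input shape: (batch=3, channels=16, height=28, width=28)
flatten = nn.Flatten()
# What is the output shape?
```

Input: (3, 16, 28, 28) -> Output: (3, 12544)

Answer: (3, 12544)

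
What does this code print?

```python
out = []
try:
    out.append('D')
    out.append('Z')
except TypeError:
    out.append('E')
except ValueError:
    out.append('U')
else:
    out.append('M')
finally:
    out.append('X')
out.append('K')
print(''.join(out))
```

Execution trace: 'D' (try body) → 'Z' (try body, no exception) → 'M' (else) → 'X' (finally) → 'K' (after the try/except). Output: DZMXK

Answer: DZMXK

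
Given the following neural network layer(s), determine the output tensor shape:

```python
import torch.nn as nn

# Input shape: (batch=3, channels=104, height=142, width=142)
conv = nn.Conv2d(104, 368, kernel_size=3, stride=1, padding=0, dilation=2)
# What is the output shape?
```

Input: (3, 104, 142, 142) -> Output: (3, 368, 138, 138)

Answer: (3, 368, 138, 138)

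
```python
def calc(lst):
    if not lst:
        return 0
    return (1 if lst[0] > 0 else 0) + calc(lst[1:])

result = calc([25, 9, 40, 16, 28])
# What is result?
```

Count of positive elements in [25, 9, 40, 16, 28] = 5

Answer: 5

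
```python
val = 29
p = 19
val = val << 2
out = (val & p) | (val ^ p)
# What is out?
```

Trace:
`val = 29` → val = 29
`p = 19` → p = 19
`val = val << 2` → val = 116
`out = (val & p) | (val ^ p)` → out = 119
So out = 119

Answer: 119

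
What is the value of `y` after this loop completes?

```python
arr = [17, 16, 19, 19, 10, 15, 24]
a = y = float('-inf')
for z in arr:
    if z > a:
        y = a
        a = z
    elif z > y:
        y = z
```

Second largest (with repeats) in [17, 16, 19, 19, 10, 15, 24]
`y` takes the values: -inf → 16 → 17 → 19

Answer: 19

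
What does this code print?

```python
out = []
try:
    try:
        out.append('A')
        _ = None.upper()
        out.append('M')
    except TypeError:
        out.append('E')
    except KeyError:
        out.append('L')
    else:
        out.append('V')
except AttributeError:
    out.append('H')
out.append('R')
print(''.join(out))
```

Execution trace: 'A' (try body) → 'H' (outer except AttributeError) → 'R' (after the try/except). Output: AHR

Answer: AHR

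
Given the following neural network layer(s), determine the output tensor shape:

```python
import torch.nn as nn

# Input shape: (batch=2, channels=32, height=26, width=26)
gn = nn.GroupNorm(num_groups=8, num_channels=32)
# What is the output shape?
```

Input: (2, 32, 26, 26) -> Output: (2, 32, 26, 26)

Answer: (2, 32, 26, 26)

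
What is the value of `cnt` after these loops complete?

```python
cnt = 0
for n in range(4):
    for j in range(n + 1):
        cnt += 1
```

Triangle: 1 + 2 + ... + 4
`cnt` takes the values: 0 → 1 → 2 → 3 → 4 → 5 → 6 → 7 → 8 → 9 → 10

Answer: 10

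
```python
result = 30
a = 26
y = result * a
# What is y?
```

Trace:
`result = 30` → result = 30
`a = 26` → a = 26
`y = result * a` → y = 780
So y = 780

Answer: 780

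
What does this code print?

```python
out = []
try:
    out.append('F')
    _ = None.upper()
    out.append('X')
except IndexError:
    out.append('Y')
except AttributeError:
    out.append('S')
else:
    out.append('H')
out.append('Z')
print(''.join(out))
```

Execution trace: 'F' (try body) → 'S' (except AttributeError) → 'Z' (after the try/except). Output: FSZ

Answer: FSZ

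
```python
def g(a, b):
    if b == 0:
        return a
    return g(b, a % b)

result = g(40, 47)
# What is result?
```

g(40, 47) -> g(47, 40) -> g(40, 7) -> g(7, 5) -> g(5, 2) -> g(2, 1) -> g(1, 0) -> 1

Answer: 1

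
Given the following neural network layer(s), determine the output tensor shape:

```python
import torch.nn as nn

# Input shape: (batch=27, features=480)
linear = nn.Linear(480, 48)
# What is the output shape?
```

Input: (27, 480) -> Output: (27, 48)

Answer: (27, 48)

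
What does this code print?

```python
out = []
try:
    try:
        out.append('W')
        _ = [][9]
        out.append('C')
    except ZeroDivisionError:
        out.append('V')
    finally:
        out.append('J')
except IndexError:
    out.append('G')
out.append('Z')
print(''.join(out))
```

Execution trace: 'W' (try body) → 'J' (finally) → 'G' (outer except IndexError) → 'Z' (after the try/except). Output: WJGZ

Answer: WJGZ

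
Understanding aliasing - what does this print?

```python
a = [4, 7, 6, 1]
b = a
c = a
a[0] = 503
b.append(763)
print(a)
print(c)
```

Key concept: multiple aliases.
Step by step:
`a = [4, 7, 6, 1]` → a = [4, 7, 6, 1]
`b = a` → b = [4, 7, 6, 1] (same object as a)
`c = a` → c = [4, 7, 6, 1] (same object as a, b)
`a[0] = 503` → a = [503, 7, 6, 1] (same object as b, c); b = [503, 7, 6, 1] (same object as a, c); c = [503, 7, 6, 1] (same object as a, b)
`b.append(763)` → a = [503, 7, 6, 1, 763] (same object as b, c); b = [503, 7, 6, 1, 763] (same object as a, c); c = [503, 7, 6, 1, 763] (same object as a, b)
`print(a)` → prints [503, 7, 6, 1, 763]
`print(c)` → prints [503, 7, 6, 1, 763]

Answer:
[503, 7, 6, 1, 763]
[503, 7, 6, 1, 763]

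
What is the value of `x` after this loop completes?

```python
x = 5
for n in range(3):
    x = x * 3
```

Multiply by 3, 3 times: 5 * 3^3 = 135
`x` takes the values: 5 → 15 → 45 → 135

Answer: 135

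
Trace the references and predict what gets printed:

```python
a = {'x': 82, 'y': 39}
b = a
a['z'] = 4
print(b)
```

Key concept: dict aliasing.
Step by step:
`a = {'x': 82, 'y': 39}` → a = {'x': 82, 'y': 39}
`b = a` → b = {'x': 82, 'y': 39} (same object as a)
`a['z'] = 4` → a = {'x': 82, 'y': 39, 'z': 4} (same object as b); b = {'x': 82, 'y': 39, 'z': 4} (same object as a)
`print(b)` → prints {'x': 82, 'y': 39, 'z': 4}

Answer: {'x': 82, 'y': 39, 'z': 4}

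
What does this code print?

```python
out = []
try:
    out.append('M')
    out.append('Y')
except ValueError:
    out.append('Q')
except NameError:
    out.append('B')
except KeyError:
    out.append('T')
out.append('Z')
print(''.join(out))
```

Execution trace: 'M' (try body) → 'Y' (try body, no exception) → 'Z' (after the try/except). Output: MYZ

Answer: MYZ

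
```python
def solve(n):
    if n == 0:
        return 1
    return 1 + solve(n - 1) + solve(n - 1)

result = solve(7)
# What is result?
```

solve(n) = 1 + 2·solve(n-1), solve(0)=1. Closed form: (1+1)·2^7 - 1 = 255.

Answer: 255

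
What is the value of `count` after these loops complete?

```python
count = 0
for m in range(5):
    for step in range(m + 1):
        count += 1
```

Triangle: 1 + 2 + ... + 5
`count` takes the values: 0 → 1 → 2 → 3 → 4 → 5 → 6 → 7 → 8 → 9 → 10 → 11 → 12 → 13 → 14 → 15

Answer: 15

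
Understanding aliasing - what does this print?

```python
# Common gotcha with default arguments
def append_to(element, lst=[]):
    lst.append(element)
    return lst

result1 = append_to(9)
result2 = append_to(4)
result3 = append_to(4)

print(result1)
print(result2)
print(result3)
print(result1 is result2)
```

Key concept: mutable default argument gotcha.
Step by step:
`result1 = append_to(9)` → result1 = [9]
`result2 = append_to(4)` → result1 = [9, 4] (same object as result2); result2 = [9, 4] (same object as result1)
`result3 = append_to(4)` → result1 = [9, 4, 4] (same object as result2, result3); result2 = [9, 4, 4] (same object as result1, result3); result3 = [9, 4, 4] (same object as result1, result2)
`print(result1)` → prints [9, 4, 4]
`print(result2)` → prints [9, 4, 4]
`print(result3)` → prints [9, 4, 4]
`print(result1 is result2)` → prints True

Answer:
[9, 4, 4]
[9, 4, 4]
[9, 4, 4]
True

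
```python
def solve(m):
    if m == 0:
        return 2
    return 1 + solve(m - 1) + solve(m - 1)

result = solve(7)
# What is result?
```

solve(m) = 1 + 2·solve(m-1), solve(0)=2. Closed form: (2+1)·2^7 - 1 = 383.

Answer: 383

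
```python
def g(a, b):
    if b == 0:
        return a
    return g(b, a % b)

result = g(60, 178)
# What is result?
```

g(60, 178) -> g(178, 60) -> g(60, 58) -> g(58, 2) -> g(2, 0) -> 2

Answer: 2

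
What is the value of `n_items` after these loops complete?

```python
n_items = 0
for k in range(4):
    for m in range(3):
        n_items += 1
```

4 * 3 = 12
`n_items` takes the values: 0 → 1 → 2 → 3 → 4 → 5 → 6 → 7 → 8 → 9 → 10 → 11 → 12

Answer: 12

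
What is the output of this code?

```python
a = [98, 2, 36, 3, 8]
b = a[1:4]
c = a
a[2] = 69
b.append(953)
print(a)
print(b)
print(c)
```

Key concept: slice vs alias.
Step by step:
`a = [98, 2, 36, 3, 8]` → a = [98, 2, 36, 3, 8]
`b = a[1:4]` → b = [2, 36, 3]
`c = a` → c = [98, 2, 36, 3, 8] (same object as a)
`a[2] = 69` → a = [98, 2, 69, 3, 8] (same object as c); c = [98, 2, 69, 3, 8] (same object as a)
`b.append(953)` → b = [2, 36, 3, 953]
`print(a)` → prints [98, 2, 69, 3, 8]
`print(b)` → prints [2, 36, 3, 953]
`print(c)` → prints [98, 2, 69, 3, 8]

Answer:
[98, 2, 69, 3, 8]
[2, 36, 3, 953]
[98, 2, 69, 3, 8]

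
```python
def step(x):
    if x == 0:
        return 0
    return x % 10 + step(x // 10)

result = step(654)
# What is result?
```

Sum of digits of 654: 4 + 5 + 6 = 15

Answer: 15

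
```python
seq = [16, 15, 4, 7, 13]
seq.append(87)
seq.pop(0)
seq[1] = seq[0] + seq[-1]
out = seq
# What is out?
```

Trace:
`seq = [16, 15, 4, 7, 13]` → seq = [16, 15, 4, 7, 13]
`seq.append(87)` → seq = [16, 15, 4, 7, 13, 87]
`seq.pop(0)` → seq = [15, 4, 7, 13, 87]
`seq[1] = seq[0] + seq[-1]` → seq = [15, 102, 7, 13, 87]
`out = seq` → out = [15, 102, 7, 13, 87]
So out = [15, 102, 7, 13, 87]

Answer: [15, 102, 7, 13, 87]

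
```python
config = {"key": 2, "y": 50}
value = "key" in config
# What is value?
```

Trace:
`config = {"key": 2, "y": 50}` → config = {'key': 2, 'y': 50}
`value = "key" in config` → value = True
So value = True

Answer: True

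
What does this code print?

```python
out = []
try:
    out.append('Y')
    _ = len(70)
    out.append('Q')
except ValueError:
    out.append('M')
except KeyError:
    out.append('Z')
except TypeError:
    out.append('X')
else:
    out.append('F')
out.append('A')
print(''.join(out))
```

Execution trace: 'Y' (try body) → 'X' (except TypeError) → 'A' (after the try/except). Output: YXA

Answer: YXA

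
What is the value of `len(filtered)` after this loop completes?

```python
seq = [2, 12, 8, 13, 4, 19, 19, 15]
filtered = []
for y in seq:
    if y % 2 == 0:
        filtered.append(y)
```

Count even numbers in [2, 12, 8, 13, 4, 19, 19, 15]
`filtered` takes the values: [] → [2] → [2, 12] → [2, 12, 8] → [2, 12, 8, 4]
So `len(filtered)` = 4

Answer: 4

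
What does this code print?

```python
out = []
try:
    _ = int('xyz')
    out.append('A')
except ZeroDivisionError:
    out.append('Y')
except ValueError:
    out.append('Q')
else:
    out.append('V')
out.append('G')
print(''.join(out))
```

Execution trace: 'Q' (except ValueError) → 'G' (after the try/except). Output: QG

Answer: QG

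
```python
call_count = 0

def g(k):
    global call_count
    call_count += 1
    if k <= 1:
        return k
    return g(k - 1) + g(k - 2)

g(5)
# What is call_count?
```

Calls(k) = 1 + Calls(k-1) + Calls(k-2); Calls(0)=Calls(1)=1. For k=5 this gives 15.

Answer: 15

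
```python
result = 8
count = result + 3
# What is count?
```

Trace:
`result = 8` → result = 8
`count = result + 3` → count = 11
So count = 11

Answer: 11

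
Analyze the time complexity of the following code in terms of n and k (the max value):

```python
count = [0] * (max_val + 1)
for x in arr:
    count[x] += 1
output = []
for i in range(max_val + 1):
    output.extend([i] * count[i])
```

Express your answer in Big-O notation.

This is Counting sort (k = max value). Time complexity: O(n + k).

Answer: O(n + k)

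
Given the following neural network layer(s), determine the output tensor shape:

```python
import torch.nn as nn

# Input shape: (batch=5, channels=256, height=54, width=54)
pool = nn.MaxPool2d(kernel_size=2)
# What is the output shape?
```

Input: (5, 256, 54, 54) -> Output: (5, 256, 27, 27)

Answer: (5, 256, 27, 27)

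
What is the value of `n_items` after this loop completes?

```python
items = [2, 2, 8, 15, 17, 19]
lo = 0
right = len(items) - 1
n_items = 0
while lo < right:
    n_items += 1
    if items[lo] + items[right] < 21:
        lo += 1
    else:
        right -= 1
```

Steps to find pair summing to 21
`n_items` takes the values: 0 → 1 → 2 → 3 → 4 → 5

Answer: 5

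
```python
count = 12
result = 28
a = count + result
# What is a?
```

Trace:
`count = 12` → count = 12
`result = 28` → result = 28
`a = count + result` → a = 40
So a = 40

Answer: 40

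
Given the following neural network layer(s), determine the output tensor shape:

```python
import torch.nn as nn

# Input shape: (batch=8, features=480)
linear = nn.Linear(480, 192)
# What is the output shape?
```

Input: (8, 480) -> Output: (8, 192)

Answer: (8, 192)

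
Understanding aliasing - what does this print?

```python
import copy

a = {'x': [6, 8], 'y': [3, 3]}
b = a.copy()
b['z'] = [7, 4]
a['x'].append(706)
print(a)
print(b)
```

Key concept: shallow copy of dict with mutable values.
Step by step:
`a = {'x': [6, 8], 'y': [3, 3]}` → a = {'x': [6, 8], 'y': [3, 3]}
`b = a.copy()` → b = {'x': [6, 8], 'y': [3, 3]}
`b['z'] = [7, 4]` → b = {'x': [6, 8], 'y': [3, 3], 'z': [7, 4]}
`a['x'].append(706)` → a = {'x': [6, 8, 706], 'y': [3, 3]}; b = {'x': [6, 8, 706], 'y': [3, 3], 'z': [7, 4]}
`print(a)` → prints {'x': [6, 8, 706], 'y': [3, 3]}
`print(b)` → prints {'x': [6, 8, 706], 'y': [3, 3], 'z': [7, 4]}

Answer:
{'x': [6, 8, 706], 'y': [3, 3]}
{'x': [6, 8, 706], 'y': [3, 3], 'z': [7, 4]}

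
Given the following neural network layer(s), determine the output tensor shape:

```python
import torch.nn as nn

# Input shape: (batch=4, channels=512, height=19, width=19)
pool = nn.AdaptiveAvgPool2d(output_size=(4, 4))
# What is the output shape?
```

Input: (4, 512, 19, 19) -> Output: (4, 512, 4, 4)

Answer: (4, 512, 4, 4)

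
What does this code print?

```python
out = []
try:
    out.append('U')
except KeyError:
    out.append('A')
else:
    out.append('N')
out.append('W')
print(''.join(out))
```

Execution trace: 'U' (try body, no exception) → 'N' (else) → 'W' (after the try/except). Output: UNW

Answer: UNW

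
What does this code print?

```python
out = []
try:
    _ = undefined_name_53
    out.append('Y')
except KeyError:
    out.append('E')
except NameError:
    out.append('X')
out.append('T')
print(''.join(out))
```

Execution trace: 'X' (except NameError) → 'T' (after the try/except). Output: XT

Answer: XT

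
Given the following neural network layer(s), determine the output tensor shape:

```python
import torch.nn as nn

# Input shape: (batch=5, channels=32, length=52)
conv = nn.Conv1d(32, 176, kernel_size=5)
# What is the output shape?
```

Input: (5, 32, 52) -> Output: (5, 176, 48)

Answer: (5, 176, 48)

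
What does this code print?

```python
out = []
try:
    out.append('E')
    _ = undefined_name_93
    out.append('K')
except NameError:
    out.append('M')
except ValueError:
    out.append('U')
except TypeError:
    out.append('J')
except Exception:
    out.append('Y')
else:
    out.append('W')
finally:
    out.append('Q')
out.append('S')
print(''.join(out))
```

Execution trace: 'E' (try body) → 'M' (except NameError) → 'Q' (finally) → 'S' (after the try/except). Output: EMQS

Answer: EMQS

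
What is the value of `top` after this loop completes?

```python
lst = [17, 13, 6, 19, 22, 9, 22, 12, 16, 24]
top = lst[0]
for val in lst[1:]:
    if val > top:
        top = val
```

Maximum of [17, 13, 6, 19, 22, 9, 22, 12, 16, 24]
`top` takes the values: 17 → 19 → 22 → 24

Answer: 24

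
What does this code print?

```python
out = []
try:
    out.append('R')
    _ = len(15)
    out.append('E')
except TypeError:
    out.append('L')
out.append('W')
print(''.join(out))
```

Execution trace: 'R' (try body) → 'L' (except TypeError) → 'W' (after the try/except). Output: RLW

Answer: RLW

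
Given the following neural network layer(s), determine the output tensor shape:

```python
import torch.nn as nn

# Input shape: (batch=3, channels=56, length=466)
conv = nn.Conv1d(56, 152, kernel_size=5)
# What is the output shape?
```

Input: (3, 56, 466) -> Output: (3, 152, 462)

Answer: (3, 152, 462)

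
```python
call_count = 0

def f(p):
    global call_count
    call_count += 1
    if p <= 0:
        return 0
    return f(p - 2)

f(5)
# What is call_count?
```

Linear recursion stepping by 2: 4 calls from p=5 down to ≤0.

Answer: 4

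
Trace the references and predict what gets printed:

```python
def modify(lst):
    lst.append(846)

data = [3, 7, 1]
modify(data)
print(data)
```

Key concept: function modifies passed list.
Step by step:
`data = [3, 7, 1]` → data = [3, 7, 1]
`modify(data)` → data = [3, 7, 1, 846]
`print(data)` → prints [3, 7, 1, 846]

Answer: [3, 7, 1, 846]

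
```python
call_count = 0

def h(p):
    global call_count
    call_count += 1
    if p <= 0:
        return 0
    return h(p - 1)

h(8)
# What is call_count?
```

Linear recursion stepping by 1: 9 calls from p=8 down to ≤0.

Answer: 9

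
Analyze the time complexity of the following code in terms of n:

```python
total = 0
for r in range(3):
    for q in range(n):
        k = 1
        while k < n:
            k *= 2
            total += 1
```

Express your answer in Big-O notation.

Each loop level contributes: 1 × n × log n. Multiplying the contributions gives O(n log n).

Answer: O(n log n)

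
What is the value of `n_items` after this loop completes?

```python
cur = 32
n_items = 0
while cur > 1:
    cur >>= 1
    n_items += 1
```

Count right shifts until 1
`n_items` takes the values: 0 → 1 → 2 → 3 → 4 → 5

Answer: 5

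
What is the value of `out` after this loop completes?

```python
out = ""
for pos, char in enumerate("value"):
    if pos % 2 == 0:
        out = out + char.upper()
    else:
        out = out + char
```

Uppercase even positions in 'value'
`out` takes the values: "" → "V" → "Va" → "VaL" → "VaLu" → "VaLuE"

Answer: "VaLuE"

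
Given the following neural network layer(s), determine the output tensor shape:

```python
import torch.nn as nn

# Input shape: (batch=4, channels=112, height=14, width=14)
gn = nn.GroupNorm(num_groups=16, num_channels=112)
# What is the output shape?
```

Input: (4, 112, 14, 14) -> Output: (4, 112, 14, 14)

Answer: (4, 112, 14, 14)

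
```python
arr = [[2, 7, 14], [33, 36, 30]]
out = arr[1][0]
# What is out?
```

Trace:
`arr = [[2, 7, 14], [33, 36, 30]]` → arr = [[2, 7, 14], [33, 36, 30]]
`out = arr[1][0]` → out = 33
So out = 33

Answer: 33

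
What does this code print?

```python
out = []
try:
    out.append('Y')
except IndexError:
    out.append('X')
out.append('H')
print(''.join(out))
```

Execution trace: 'Y' (try body, no exception) → 'H' (after the try/except). Output: YH

Answer: YH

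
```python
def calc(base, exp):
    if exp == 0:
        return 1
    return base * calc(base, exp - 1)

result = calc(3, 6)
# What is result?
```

calc(3, 6) = 3 * 3 * 3 * 3 * 3 * 3 = 729

Answer: 729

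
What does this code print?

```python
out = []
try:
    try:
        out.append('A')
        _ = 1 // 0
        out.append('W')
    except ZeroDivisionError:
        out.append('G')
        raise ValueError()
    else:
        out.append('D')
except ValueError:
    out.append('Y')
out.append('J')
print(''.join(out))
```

Execution trace: 'A' (try body) → 'G' (except ZeroDivisionError) → 'Y' (outer except ValueError) → 'J' (after the try/except). Output: AGYJ

Answer: AGYJ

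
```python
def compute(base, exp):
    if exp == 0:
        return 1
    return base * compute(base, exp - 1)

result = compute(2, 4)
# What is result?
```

compute(2, 4) = 2 * 2 * 2 * 2 = 16

Answer: 16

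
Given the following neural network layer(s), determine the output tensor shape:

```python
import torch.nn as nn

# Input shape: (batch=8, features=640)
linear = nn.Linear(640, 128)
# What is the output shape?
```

Input: (8, 640) -> Output: (8, 128)

Answer: (8, 128)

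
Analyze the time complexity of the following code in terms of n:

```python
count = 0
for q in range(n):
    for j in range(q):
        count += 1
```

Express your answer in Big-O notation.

Each loop level contributes: n × n. Multiplying the contributions gives O(n^2).

Answer: O(n^2)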